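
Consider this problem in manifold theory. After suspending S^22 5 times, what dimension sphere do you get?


Each suspension raises dimension by 1: Sigma S^n = S^{n+1}.
Sigma^5 S^22 = S^{22+5} = S^27

27


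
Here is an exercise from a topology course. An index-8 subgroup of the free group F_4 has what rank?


Nielsen-Schreier: an index-n subgroup of F_r is free of rank 1 + n(r-1).
Equivalently: chi(cover) = n*chi(base); chi(vee_r S^1) = 1 - 4 = -3.
chi(E) = 8*(-3) = -24; rank = 1 - chi(E) = 1 - (-24) = 25.
rank = 1 + 8*(4-1) = 1 + 24 = 25

25


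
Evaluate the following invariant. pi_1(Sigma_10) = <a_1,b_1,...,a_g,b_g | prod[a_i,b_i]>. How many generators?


Standard presentation: pi_1(Sigma_g) = <a_1,b_1,...,a_g,b_g | [a_1,b_1]...[a_g,b_g] = 1>.
Number of generators = 2g = 2*10 = 20

20


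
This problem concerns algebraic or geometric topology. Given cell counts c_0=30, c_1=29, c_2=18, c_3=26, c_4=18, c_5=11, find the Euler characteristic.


chi = sum_k (-1)^k c_k.
= (-1)^0*30 + (-1)^1*29 + (-1)^2*18 + (-1)^3*26 + (-1)^4*18 + (-1)^5*11
= (30) + (-29) + (18) + (-26) + (18) + (-11)
= 0

0


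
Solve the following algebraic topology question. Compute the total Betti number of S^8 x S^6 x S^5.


Total Betti number is multiplicative under products.
Each S^d (d>=1) has total Betti number 2.
There are 3 sphere factors.
Total = 2^3 = 8

8


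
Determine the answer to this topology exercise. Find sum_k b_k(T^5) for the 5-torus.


b_k(T^5) = C(5,k), so the sum over k is sum_k C(5,k) = 2^5.
Total = 2^5 = 32

32


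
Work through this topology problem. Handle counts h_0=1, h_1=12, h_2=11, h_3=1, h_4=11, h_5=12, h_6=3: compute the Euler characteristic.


Handles of index k contribute (-1)^k to chi (same as CW cells).
chi = (1) + (-12) + (11) + (-1) + (11) + (-12) + (3) = 1

1


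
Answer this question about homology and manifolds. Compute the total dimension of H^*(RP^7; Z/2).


H^k(RP^7; Z/2) = Z/2 for each 0 <= k <= 7.
Total dimension = 7 + 1 = 8

8


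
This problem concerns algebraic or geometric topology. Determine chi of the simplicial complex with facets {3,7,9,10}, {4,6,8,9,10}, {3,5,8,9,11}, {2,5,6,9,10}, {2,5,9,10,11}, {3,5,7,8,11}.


Enumerate all faces; f-vector: f_0=10, f_1=34, f_2=44, f_3=24, f_4=5.
chi = sum (-1)^k f_k = 1

1


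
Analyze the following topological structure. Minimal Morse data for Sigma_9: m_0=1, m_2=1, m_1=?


A perfect Morse function has m_k = b_k.
For Sigma_9: b_0=1, b_1=2g=18, b_2=1.
Saddles m_1 = 2g = 18

18


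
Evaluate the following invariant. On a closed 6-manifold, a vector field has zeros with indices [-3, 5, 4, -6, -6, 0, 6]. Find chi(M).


Poincare-Hopf: chi(M) = sum of indices of zeros.
chi = (-3) + (5) + (4) + (-6) + (-6) + (0) + (6) = 0

0


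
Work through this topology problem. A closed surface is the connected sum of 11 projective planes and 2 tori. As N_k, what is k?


Since a >= 1, the sum is non-orientable; each T^2 can be replaced by RP^2 # RP^2 (since T^2#RP^2 = 3RP^2).
Total crosscaps k = 11 + 2*2 = 15.
Check via chi: chi = 11*1 + 2*0 - (11+2-1)*2 = -13 = 2 - k = -13. Consistent.

15


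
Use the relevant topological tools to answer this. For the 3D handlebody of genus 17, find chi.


A genus-g handlebody deformation retracts to a wedge of g circles.
chi(vee_g S^1) = 1 - g.
chi(H_17) = 1 - 17 = -16

-16


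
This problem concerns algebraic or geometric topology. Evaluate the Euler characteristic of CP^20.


CP^20 has one cell in each even dimension 0, 2, ..., 2*20 (20+1 cells total).
All cells are even-dimensional, so chi = number of cells.
chi = 20 + 1 = 21

21


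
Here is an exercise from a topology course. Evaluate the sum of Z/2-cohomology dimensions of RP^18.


H^k(RP^18; Z/2) = Z/2 for each 0 <= k <= 18.
Total dimension = 18 + 1 = 19

19


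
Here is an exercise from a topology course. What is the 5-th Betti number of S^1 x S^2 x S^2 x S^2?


Each S^d has Poincare polynomial 1 + t^d.
The product S^1 x S^2 x S^2 x S^2 has Poincare polynomial prod(1+t^d_i).
Expanding: b_0=1, b_1=1, b_2=3, b_3=3, b_4=3, b_5=3, b_6=1, b_7=1.
b_5 = 3

3


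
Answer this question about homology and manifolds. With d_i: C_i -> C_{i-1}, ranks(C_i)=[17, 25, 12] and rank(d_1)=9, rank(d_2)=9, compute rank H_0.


rank H_k = rank(ker d_k) - rank(im d_{k+1}).
rank(ker d_0) = rank(C_0) - rank(d_0) = 17 - 0 = 17.
rank(im d_{0+1}) = 9.
rank H_0 = 17 - 9 = 8

8


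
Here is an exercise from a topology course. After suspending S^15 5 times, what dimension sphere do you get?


Each suspension raises dimension by 1: Sigma S^n = S^{n+1}.
Sigma^5 S^15 = S^{15+5} = S^20

20


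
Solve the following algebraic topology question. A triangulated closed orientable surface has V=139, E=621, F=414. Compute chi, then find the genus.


chi = V - E + F = 139 - 621 + 414 = -68
For orientable closed surface: chi = 2 - 2g, so g = (2 - chi)/2.
g = (2 - (-68)) / 2 = 70 / 2 = 35

35


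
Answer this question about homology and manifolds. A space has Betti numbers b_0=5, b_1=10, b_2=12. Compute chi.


chi = sum_k (-1)^k b_k.
= (5) + (-10) + (12)
= 7

7


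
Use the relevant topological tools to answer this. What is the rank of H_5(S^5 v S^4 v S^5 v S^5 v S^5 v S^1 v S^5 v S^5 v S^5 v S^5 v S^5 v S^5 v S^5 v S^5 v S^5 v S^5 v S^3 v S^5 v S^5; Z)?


For a wedge of spheres, H_k (k>0) is free on one generator per sphere of dimension k.
Spheres of dimension 5: count = 16.
b_5 = 16

16


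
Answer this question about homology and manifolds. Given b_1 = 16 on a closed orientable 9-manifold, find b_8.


Poincare duality for closed orientable n-manifolds: b_k = b_{n-k}.
Here n = 9, so b_8 = b_1 = 16

16


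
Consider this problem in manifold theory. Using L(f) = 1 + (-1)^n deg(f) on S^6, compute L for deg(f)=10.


On S^6: L(f) = tr(f_0*) + (-1)^6 tr(f_6*) = 1 + (-1)^6 * deg(f).
L(f) = 1 + (-1)^6 * 10 = 1 + 10 = 11

11


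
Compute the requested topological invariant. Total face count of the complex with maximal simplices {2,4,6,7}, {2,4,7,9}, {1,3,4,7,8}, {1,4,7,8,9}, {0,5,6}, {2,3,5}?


Each maximal simplex on m vertices has 2^m - 1 nonempty faces.
Take the union (dedupe shared faces).
Total distinct faces = 73

73


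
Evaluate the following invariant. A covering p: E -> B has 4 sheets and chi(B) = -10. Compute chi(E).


For a finite covering: chi(E) = (number of sheets) * chi(B).
chi(E) = 4 * (-10) = -40

-40


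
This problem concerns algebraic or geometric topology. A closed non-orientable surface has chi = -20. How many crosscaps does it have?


chi = 2 - k for closed non-orientable surfaces with k crosscaps.
-20 = 2 - k
k = 2 - (-20) = 22

22


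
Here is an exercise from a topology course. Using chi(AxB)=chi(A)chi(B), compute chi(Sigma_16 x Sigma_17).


chi(Sigma_16) = 2 - 2*16 = -30
chi(Sigma_17) = 2 - 2*17 = -32
chi(product) = (-30) * (-32) = 960

960


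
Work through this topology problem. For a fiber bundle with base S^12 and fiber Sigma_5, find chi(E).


chi(S^12) = 2 (n even), chi(Sigma_5) = 2 - 2*5 = -8.
chi(E) = 2 * (-8) = -16

-16


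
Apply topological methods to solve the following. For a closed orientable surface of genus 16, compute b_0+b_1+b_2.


For Sigma_16: b_0 = 1, b_1 = 2g = 32, b_2 = 1.
Total = 1 + 32 + 1 = 34

34


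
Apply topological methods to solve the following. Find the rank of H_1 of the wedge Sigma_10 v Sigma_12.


For a wedge: H_1(A v B) = H_1(A) + H_1(B).
b_1(Sigma_10) = 20, b_1(Sigma_12) = 24.
b_1 = 20 + 24 = 44

44


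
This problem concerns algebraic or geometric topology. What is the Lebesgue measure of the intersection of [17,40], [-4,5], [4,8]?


Intersection = [max(a_i), min(b_i)] = [17, 5].
Since 17 > 5, the intersection is empty.
Length = 0

0


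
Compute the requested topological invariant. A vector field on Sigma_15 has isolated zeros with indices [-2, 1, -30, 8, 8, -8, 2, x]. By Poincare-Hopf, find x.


Poincare-Hopf: sum of indices = chi(M).
chi(Sigma_15) = 2 - 2*15 = -28.
Sum of known indices = -21.
x = chi - (sum known) = -28 - (-21) = -7

-7


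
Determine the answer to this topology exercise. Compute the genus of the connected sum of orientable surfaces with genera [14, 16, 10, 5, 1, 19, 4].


Genus is additive under connected sum of orientable surfaces.
g = 14 + 16 + 10 + 5 + 1 + 19 + 4 = 69

69


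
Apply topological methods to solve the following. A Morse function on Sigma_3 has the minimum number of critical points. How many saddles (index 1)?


A perfect Morse function has m_k = b_k.
For Sigma_3: b_0=1, b_1=2g=6, b_2=1.
Saddles m_1 = 2g = 6

6


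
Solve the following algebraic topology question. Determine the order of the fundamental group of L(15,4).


pi_1(L(p,q)) = Z/pZ for any q coprime to p.
|pi_1(L(15,4))| = 15

15


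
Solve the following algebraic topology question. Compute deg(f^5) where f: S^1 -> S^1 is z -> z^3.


deg(f) = 3. Degree is multiplicative: deg(f^5) = (deg f)^5.
deg(f^5) = (3)^5 = 243

243


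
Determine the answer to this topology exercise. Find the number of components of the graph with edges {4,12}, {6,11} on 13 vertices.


Run DFS/union-find over 13 vertices.
V = 13, E = 2.
Number of components = 11

11


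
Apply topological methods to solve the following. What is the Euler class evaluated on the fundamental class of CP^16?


For any closed oriented manifold, <e(TM),[M]> = chi(M).
chi(CP^16) = 16+1 = 17

17


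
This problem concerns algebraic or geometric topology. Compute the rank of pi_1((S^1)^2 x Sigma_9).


pi_1(A x B) = pi_1(A) x pi_1(B); rank of abelianization = b_1.
b_1(T^2) = 2, b_1(Sigma_9) = 2*9 = 18.
b_1(product) = 2 + 18 = 20

20


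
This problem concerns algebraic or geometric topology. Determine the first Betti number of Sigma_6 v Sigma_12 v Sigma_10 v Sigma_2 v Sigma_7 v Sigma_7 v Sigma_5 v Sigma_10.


For a wedge X v Y: reduced H_k(X v Y) = H_k(X) + H_k(Y).
Each Sigma_g contributes b_1 = 2g.
b_1 = 12 + 24 + 20 + 4 + 14 + 14 + 10 + 20 = 118

118


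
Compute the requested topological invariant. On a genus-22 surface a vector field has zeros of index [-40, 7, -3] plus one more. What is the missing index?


Poincare-Hopf: sum of indices = chi(M).
chi(Sigma_22) = 2 - 2*22 = -42.
Sum of known indices = -36.
x = chi - (sum known) = -42 - (-36) = -6

-6


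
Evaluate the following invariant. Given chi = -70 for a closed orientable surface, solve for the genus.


chi = 2 - 2g for closed orientable surfaces.
-70 = 2 - 2g
2g = 2 - (-70) = 72
g = 36

36


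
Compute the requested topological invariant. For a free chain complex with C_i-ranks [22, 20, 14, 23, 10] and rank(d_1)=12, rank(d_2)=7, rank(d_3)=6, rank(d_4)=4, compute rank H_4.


rank H_k = rank(ker d_k) - rank(im d_{k+1}).
rank(ker d_4) = rank(C_4) - rank(d_4) = 10 - 4 = 6.
rank(im d_{4+1}) = 0.
rank H_4 = 6 - 0 = 6

6


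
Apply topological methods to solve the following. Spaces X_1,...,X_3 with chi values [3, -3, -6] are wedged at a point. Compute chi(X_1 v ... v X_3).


chi(A v B) = chi(A) + chi(B) - 1 (one point identified).
For 3 spaces: chi = (sum chi_i) - (3 - 1).
sum = -6; chi = -6 - 2 = -8

-8


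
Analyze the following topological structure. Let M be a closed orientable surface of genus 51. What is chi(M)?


For a closed orientable surface of genus g: chi = 2 - 2g.
Here g = 51.
chi = 2 - 2*51 = 2 - 102 = -100

-100


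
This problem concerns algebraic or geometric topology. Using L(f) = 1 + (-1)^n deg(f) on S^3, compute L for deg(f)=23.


On S^3: L(f) = tr(f_0*) + (-1)^3 tr(f_3*) = 1 + (-1)^3 * deg(f).
L(f) = 1 + (-1)^3 * 23 = 1 + -23 = -22

-22


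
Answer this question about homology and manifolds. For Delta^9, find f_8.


Delta^9 has 9+1 vertices. A 8-face is a choice of 8+1 vertices.
f_8 = C(9+1, 8+1) = C(10,9) = 10

10


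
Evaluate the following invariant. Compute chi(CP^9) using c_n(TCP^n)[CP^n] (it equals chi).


For any closed oriented manifold, <e(TM),[M]> = chi(M).
chi(CP^9) = 9+1 = 10

10


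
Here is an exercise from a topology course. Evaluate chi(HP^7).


HP^7 has one cell in each dimension 0, 4, ..., 4*7 (7+1 cells, all even-dim).
chi = 7 + 1 = 8

8


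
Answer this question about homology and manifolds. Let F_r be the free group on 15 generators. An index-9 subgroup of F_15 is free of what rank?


Nielsen-Schreier: an index-n subgroup of F_r is free of rank 1 + n(r-1).
Equivalently: chi(cover) = n*chi(base); chi(vee_r S^1) = 1 - 15 = -14.
chi(E) = 9*(-14) = -126; rank = 1 - chi(E) = 1 - (-126) = 127.
rank = 1 + 9*(15-1) = 1 + 126 = 127

127


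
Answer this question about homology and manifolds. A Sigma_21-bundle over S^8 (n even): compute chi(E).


chi(S^8) = 2 (n even), chi(Sigma_21) = 2 - 2*21 = -40.
chi(E) = 2 * (-40) = -80

-80


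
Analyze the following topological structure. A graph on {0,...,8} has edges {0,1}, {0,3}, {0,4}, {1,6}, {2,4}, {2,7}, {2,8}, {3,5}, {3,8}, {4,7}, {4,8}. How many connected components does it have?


Run DFS/union-find over 9 vertices.
V = 9, E = 11.
Number of components = 1

1


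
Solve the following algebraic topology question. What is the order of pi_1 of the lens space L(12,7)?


pi_1(L(p,q)) = Z/pZ for any q coprime to p.
|pi_1(L(12,7))| = 12

12


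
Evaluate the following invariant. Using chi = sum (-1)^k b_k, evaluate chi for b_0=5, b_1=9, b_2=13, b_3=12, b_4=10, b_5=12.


chi = sum_k (-1)^k b_k.
= (5) + (-9) + (13) + (-12) + (10) + (-12)
= -5

-5


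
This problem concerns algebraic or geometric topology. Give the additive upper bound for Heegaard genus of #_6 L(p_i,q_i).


Heegaard genus satisfies g(A#B) <= g(A) + g(B).
Each lens space has g = 1.
Upper bound: 6 * 1 = 6

6


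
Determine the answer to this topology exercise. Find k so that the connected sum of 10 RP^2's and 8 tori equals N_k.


Since a >= 1, the sum is non-orientable; each T^2 can be replaced by RP^2 # RP^2 (since T^2#RP^2 = 3RP^2).
Total crosscaps k = 10 + 2*8 = 26.
Check via chi: chi = 10*1 + 8*0 - (10+8-1)*2 = -24 = 2 - k = -24. Consistent.

26


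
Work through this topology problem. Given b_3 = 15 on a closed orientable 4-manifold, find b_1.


Poincare duality for closed orientable n-manifolds: b_k = b_{n-k}.
Here n = 4, so b_1 = b_3 = 15

15


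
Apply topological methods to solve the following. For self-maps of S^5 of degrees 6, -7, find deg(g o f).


Degree is multiplicative under composition: deg(g o f) = deg(g) * deg(f).
= -7 * 6 = -42

-42


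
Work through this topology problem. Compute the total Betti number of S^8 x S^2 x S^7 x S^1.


Total Betti number is multiplicative under products.
Each S^d (d>=1) has total Betti number 2.
There are 4 sphere factors.
Total = 2^4 = 16

16


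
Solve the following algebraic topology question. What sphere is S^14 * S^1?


Join of spheres: S^m * S^n = S^{m+n+1}.
dim = 14 + 1 + 1 = 16

16


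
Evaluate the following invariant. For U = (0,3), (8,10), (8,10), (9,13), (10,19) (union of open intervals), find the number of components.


Sort and merge overlapping open intervals.
Merged: (0,3), (8,19).
Number of components = 2

2


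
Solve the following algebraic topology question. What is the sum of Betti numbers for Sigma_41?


For Sigma_41: b_0 = 1, b_1 = 2g = 82, b_2 = 1.
Total = 1 + 82 + 1 = 84

84


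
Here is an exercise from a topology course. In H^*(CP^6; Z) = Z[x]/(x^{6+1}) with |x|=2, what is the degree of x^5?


|x| = 2 in H^*(CP^n).
|x^5| = 5 * |x| = 5 * 2 = 10

10


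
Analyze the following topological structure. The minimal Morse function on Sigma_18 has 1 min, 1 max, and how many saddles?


A perfect Morse function has m_k = b_k.
For Sigma_18: b_0=1, b_1=2g=36, b_2=1.
Saddles m_1 = 2g = 36

36


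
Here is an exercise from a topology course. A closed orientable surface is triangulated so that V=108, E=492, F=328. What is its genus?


chi = V - E + F = 108 - 492 + 328 = -56
For orientable closed surface: chi = 2 - 2g, so g = (2 - chi)/2.
g = (2 - (-56)) / 2 = 58 / 2 = 29

29


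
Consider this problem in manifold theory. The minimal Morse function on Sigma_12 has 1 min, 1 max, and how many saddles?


A perfect Morse function has m_k = b_k.
For Sigma_12: b_0=1, b_1=2g=24, b_2=1.
Saddles m_1 = 2g = 24

24


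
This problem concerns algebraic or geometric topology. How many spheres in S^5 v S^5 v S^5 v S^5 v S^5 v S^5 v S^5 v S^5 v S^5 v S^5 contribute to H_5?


For a wedge of spheres, H_k (k>0) is free on one generator per sphere of dimension k.
Spheres of dimension 5: count = 10.
b_5 = 10

10


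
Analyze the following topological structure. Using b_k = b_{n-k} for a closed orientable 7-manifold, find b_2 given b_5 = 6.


Poincare duality for closed orientable n-manifolds: b_k = b_{n-k}.
Here n = 7, so b_2 = b_5 = 6

6


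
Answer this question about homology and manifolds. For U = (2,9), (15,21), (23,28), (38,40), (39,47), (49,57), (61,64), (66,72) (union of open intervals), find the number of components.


Sort and merge overlapping open intervals.
Merged: (2,9), (15,21), (23,28), (38,47), (49,57), (61,64), (66,72).
Number of components = 7

7


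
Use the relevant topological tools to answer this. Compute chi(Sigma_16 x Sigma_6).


chi(Sigma_16) = 2 - 2*16 = -30
chi(Sigma_6) = 2 - 2*6 = -10
chi(product) = (-30) * (-10) = 300

300


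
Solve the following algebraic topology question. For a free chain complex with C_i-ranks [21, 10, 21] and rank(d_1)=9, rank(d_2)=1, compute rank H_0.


rank H_k = rank(ker d_k) - rank(im d_{k+1}).
rank(ker d_0) = rank(C_0) - rank(d_0) = 21 - 0 = 21.
rank(im d_{0+1}) = 9.
rank H_0 = 21 - 9 = 12

12


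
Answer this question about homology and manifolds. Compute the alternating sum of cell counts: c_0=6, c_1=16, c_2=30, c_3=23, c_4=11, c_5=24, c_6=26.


chi = sum_k (-1)^k c_k.
= (-1)^0*6 + (-1)^1*16 + (-1)^2*30 + (-1)^3*23 + (-1)^4*11 + (-1)^5*24 + (-1)^6*26
= (6) + (-16) + (30) + (-23) + (11) + (-24) + (26)
= 10

10


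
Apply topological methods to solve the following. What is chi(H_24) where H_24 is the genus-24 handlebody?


A genus-g handlebody deformation retracts to a wedge of g circles.
chi(vee_g S^1) = 1 - g.
chi(H_24) = 1 - 24 = -23

-23


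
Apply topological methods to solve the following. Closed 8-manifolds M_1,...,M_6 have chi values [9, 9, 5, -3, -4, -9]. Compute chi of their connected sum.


For n-manifolds: chi(A#B) = chi(A) + chi(B) - chi(S^8).
chi(S^8) = 1 + (-1)^8 = 2.
chi(#) = (sum chi_i) - (6-1)*chi(S^8) = 7 - 5*2 = -3

-3


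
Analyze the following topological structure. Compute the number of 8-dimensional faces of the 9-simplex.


Delta^9 has 9+1 vertices. A 8-face is a choice of 8+1 vertices.
f_8 = C(9+1, 8+1) = C(10,9) = 10

10


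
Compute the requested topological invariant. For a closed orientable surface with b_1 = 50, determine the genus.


For a closed orientable surface: b_1 = 2g.
50 = 2g
g = 50 / 2 = 25

25


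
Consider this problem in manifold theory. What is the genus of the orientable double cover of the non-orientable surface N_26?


chi(N_26) = 2 - 26 = -24.
Double cover: chi(Sigma_g) = 2 * chi(N_26) = 2*(-24) = -48.
2 - 2g = -48, so g = (2 - (-48))/2 = 50/2 = 25

25


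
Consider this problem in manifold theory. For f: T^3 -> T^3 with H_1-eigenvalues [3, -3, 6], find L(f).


For a torus self-map: L(f) = det(I - A) where A acts on H_1.
L(f) = (1-3) * (1--3) * (1-6) = -2 * 4 * -5 = 40

40


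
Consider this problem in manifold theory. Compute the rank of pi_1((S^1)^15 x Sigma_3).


pi_1(A x B) = pi_1(A) x pi_1(B); rank of abelianization = b_1.
b_1(T^15) = 15, b_1(Sigma_3) = 2*3 = 6.
b_1(product) = 15 + 6 = 21

21


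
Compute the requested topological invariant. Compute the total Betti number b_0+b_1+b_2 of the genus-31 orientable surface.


For Sigma_31: b_0 = 1, b_1 = 2g = 62, b_2 = 1.
Total = 1 + 62 + 1 = 64

64


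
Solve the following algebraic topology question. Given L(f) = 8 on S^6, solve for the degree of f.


L(f) = 1 + (-1)^6 deg(f) on S^6.
8 = 1 + (-1)^6 * deg(f)
(-1)^6 * deg(f) = 7
deg(f) = 7

7


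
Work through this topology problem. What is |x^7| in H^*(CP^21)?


|x| = 2 in H^*(CP^n).
|x^7| = 7 * |x| = 7 * 2 = 14

14


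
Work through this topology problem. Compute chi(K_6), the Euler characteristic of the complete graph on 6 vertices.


K_6: V = 6, E = C(6,2) = 15.
chi = V - E = 6 - 15 = -9

-9


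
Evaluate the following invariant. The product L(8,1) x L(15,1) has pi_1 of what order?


pi_1(X x Y) = pi_1(X) x pi_1(Y).
pi_1(L(8,1)) = Z/8, pi_1(L(15,1)) = Z/15.
|Z/8 x Z/15| = 8 * 15 = 120

120


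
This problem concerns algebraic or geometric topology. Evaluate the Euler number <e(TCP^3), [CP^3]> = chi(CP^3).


For any closed oriented manifold, <e(TM),[M]> = chi(M).
chi(CP^3) = 3+1 = 4

4


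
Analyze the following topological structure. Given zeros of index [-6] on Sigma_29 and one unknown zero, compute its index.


Poincare-Hopf: sum of indices = chi(M).
chi(Sigma_29) = 2 - 2*29 = -56.
Sum of known indices = -6.
x = chi - (sum known) = -56 - (-6) = -50

-50


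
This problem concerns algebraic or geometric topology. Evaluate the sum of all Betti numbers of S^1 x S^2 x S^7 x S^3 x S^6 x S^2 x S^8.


Total Betti number is multiplicative under products.
Each S^d (d>=1) has total Betti number 2.
There are 7 sphere factors.
Total = 2^7 = 128

128


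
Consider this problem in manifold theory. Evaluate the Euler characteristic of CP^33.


CP^33 has one cell in each even dimension 0, 2, ..., 2*33 (33+1 cells total).
All cells are even-dimensional, so chi = number of cells.
chi = 33 + 1 = 34

34


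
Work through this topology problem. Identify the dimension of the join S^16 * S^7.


Join of spheres: S^m * S^n = S^{m+n+1}.
dim = 16 + 7 + 1 = 24

24


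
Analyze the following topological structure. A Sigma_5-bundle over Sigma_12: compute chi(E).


For a fiber bundle F -> E -> B (with CW structure): chi(E) = chi(B) * chi(F).
chi(Sigma_12) = -22, chi(Sigma_5) = -8.
chi(E) = (-22) * (-8) = 176

176


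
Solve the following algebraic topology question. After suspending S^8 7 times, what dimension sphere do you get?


Each suspension raises dimension by 1: Sigma S^n = S^{n+1}.
Sigma^7 S^8 = S^{8+7} = S^15

15


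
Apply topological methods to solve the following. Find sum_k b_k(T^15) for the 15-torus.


b_k(T^15) = C(15,k), so the sum over k is sum_k C(15,k) = 2^15.
Total = 2^15 = 32768

32768


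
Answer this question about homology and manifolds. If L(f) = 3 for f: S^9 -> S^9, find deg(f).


L(f) = 1 + (-1)^9 deg(f) on S^9.
3 = 1 + (-1)^9 * deg(f)
(-1)^9 * deg(f) = 2
deg(f) = -2

-2


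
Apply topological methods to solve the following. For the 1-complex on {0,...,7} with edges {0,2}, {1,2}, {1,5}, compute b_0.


Run DFS/union-find over 8 vertices.
V = 8, E = 3.
Number of components = 5

5


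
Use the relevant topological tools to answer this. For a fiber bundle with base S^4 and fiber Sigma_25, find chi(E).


chi(S^4) = 2 (n even), chi(Sigma_25) = 2 - 2*25 = -48.
chi(E) = 2 * (-48) = -96

-96


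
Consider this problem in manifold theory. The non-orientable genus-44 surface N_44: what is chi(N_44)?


For a non-orientable closed surface with k crosscaps: chi = 2 - k.
Here k = 44.
chi = 2 - 44 = -42

-42


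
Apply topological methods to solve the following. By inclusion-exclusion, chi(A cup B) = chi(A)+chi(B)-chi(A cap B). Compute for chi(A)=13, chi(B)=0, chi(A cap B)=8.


chi(A cup B) = chi(A) + chi(B) - chi(A cap B)
= 13 + (0) - (8)
= 5

5


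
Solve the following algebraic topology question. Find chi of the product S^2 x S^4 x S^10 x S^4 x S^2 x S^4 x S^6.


chi is multiplicative: chi(X x Y) = chi(X) chi(Y).
Each even-dim sphere has chi = 2. There are 7 factors.
chi = 2^7 = 128

128


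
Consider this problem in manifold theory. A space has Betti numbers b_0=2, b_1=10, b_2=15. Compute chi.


chi = sum_k (-1)^k b_k.
= (2) + (-10) + (15)
= 7

7


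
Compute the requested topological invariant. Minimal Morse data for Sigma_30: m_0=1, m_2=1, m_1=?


A perfect Morse function has m_k = b_k.
For Sigma_30: b_0=1, b_1=2g=60, b_2=1.
Saddles m_1 = 2g = 60

60


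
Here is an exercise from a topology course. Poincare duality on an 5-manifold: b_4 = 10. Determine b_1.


Poincare duality for closed orientable n-manifolds: b_k = b_{n-k}.
Here n = 5, so b_1 = b_4 = 10

10


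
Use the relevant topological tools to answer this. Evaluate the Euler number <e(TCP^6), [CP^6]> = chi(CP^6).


For any closed oriented manifold, <e(TM),[M]> = chi(M).
chi(CP^6) = 6+1 = 7

7


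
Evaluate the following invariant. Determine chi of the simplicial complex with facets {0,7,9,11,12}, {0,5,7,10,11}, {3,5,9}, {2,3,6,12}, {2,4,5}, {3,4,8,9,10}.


Enumerate all faces; f-vector: f_0=12, f_1=38, f_2=35, f_3=16, f_4=3.
chi = sum (-1)^k f_k = -4

-4


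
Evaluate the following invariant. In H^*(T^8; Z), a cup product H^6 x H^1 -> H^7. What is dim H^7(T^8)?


Cup product: H^p x H^q -> H^{p+q}; here p+q = 6+1 = 7.
rank H^k(T^n) = C(n,k).
C(8,7) = 8

8


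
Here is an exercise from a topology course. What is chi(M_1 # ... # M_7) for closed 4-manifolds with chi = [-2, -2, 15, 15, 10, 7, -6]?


For n-manifolds: chi(A#B) = chi(A) + chi(B) - chi(S^4).
chi(S^4) = 1 + (-1)^4 = 2.
chi(#) = (sum chi_i) - (7-1)*chi(S^4) = 37 - 6*2 = 25

25


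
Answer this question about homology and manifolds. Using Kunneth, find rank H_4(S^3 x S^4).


Each S^d has Poincare polynomial 1 + t^d.
The product S^3 x S^4 has Poincare polynomial prod(1+t^d_i).
Expanding: b_0=1, b_3=1, b_4=1, b_7=1.
b_4 = 1

1


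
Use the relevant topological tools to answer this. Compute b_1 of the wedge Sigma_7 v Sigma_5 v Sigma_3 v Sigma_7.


For a wedge X v Y: reduced H_k(X v Y) = H_k(X) + H_k(Y).
Each Sigma_g contributes b_1 = 2g.
b_1 = 14 + 10 + 6 + 14 = 44

44


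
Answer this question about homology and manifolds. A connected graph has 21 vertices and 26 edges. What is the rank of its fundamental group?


For a connected graph: rank(pi_1) = b_1 = E - V + 1 = 1 - chi.
chi = V - E = 21 - 26 = -5.
rank = 1 - (-5) = 26 - 21 + 1 = 6

6


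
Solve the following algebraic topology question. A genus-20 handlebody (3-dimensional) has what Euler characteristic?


A genus-g handlebody deformation retracts to a wedge of g circles.
chi(vee_g S^1) = 1 - g.
chi(H_20) = 1 - 20 = -19

-19


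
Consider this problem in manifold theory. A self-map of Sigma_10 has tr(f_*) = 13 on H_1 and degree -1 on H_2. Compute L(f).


L(f) = tr(f_0*) - tr(f_1*) + tr(f_2*).
= 1 - (13) + (-1)
= -13

-13


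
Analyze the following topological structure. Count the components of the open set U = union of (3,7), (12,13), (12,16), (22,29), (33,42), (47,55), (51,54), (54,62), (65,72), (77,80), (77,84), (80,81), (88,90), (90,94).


Sort and merge overlapping open intervals.
Merged: (3,7), (12,16), (22,29), (33,42), (47,62), (65,72), (77,84), (88,90), (90,94).
Number of components = 9

9


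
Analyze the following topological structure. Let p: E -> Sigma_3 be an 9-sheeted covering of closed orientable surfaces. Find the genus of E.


For an n-sheeted cover: chi(E) = n * chi(B).
chi(Sigma_3) = 2 - 2*3 = -4.
chi(E) = 9 * (-4) = -36.
genus(E) = (2 - chi(E))/2 = (2 - (-36))/2 = 38/2 = 19

19


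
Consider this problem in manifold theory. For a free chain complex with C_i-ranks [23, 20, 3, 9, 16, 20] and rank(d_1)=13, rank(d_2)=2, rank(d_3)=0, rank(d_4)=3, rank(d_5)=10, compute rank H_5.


rank H_k = rank(ker d_k) - rank(im d_{k+1}).
rank(ker d_5) = rank(C_5) - rank(d_5) = 20 - 10 = 10.
rank(im d_{5+1}) = 0.
rank H_5 = 10 - 0 = 10

10


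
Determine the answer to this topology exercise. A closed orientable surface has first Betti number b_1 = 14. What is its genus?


For a closed orientable surface: b_1 = 2g.
14 = 2g
g = 14 / 2 = 7

7


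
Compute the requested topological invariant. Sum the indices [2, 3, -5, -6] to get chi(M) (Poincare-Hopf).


Poincare-Hopf: chi(M) = sum of indices of zeros.
chi = (2) + (3) + (-5) + (-6) = -6

-6


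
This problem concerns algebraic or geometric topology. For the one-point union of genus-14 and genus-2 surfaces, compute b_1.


For a wedge: H_1(A v B) = H_1(A) + H_1(B).
b_1(Sigma_14) = 28, b_1(Sigma_2) = 4.
b_1 = 28 + 4 = 32

32


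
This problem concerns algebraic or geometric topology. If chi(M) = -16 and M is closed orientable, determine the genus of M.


chi = 2 - 2g for closed orientable surfaces.
-16 = 2 - 2g
2g = 2 - (-16) = 18
g = 9

9


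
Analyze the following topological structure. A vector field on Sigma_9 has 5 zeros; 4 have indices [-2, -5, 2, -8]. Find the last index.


Poincare-Hopf: sum of indices = chi(M).
chi(Sigma_9) = 2 - 2*9 = -16.
Sum of known indices = -13.
x = chi - (sum known) = -16 - (-13) = -3

-3


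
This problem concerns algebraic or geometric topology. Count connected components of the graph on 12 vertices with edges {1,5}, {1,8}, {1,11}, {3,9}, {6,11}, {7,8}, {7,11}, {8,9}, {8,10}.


Run DFS/union-find over 12 vertices.
V = 12, E = 9.
Number of components = 4

4


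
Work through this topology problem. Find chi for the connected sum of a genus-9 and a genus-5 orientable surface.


chi(Sigma_9) = 2 - 2*9 = -16
chi(Sigma_5) = 2 - 2*5 = -8
For surfaces: chi(A#B) = chi(A) + chi(B) - 2.
chi = -16 + -8 - 2 = -26

-26


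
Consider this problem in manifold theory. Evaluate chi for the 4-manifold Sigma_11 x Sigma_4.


chi(Sigma_11) = 2 - 2*11 = -20
chi(Sigma_4) = 2 - 2*4 = -6
chi(product) = (-20) * (-6) = 120

120


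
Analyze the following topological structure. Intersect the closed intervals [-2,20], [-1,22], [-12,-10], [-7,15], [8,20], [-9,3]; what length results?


Intersection = [max(a_i), min(b_i)] = [8, -10].
Since 8 > -10, the intersection is empty.
Length = 0

0


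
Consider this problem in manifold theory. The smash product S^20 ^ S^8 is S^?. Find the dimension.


S^m ^ S^n = S^{m+n}.
k = 20 + 8 = 28

28


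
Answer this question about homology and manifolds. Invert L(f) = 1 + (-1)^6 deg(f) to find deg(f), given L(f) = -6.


L(f) = 1 + (-1)^6 deg(f) on S^6.
-6 = 1 + (-1)^6 * deg(f)
(-1)^6 * deg(f) = -7
deg(f) = -7

-7


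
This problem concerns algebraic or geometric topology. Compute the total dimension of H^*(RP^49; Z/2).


H^k(RP^49; Z/2) = Z/2 for each 0 <= k <= 49.
Total dimension = 49 + 1 = 50

50


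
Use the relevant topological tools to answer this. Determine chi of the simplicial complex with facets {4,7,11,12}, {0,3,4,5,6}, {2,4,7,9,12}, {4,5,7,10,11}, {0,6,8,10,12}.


Enumerate all faces; f-vector: f_0=12, f_1=38, f_2=42, f_3=21, f_4=4.
chi = sum (-1)^k f_k = -1

-1


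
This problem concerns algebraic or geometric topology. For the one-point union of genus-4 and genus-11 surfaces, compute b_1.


For a wedge: H_1(A v B) = H_1(A) + H_1(B).
b_1(Sigma_4) = 8, b_1(Sigma_11) = 22.
b_1 = 8 + 22 = 30

30


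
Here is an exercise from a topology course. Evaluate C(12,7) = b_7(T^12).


By the Kunneth formula, b_k(T^n) = C(n,k).
b_7(T^12) = C(12,7).
C(12,7) = 12!/(7!*5!) = 792

792


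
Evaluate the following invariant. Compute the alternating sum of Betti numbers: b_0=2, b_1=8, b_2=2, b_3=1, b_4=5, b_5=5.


chi = sum_k (-1)^k b_k.
= (2) + (-8) + (2) + (-1) + (5) + (-5)
= -5

-5


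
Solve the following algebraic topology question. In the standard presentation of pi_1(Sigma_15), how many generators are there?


Standard presentation: pi_1(Sigma_g) = <a_1,b_1,...,a_g,b_g | [a_1,b_1]...[a_g,b_g] = 1>.
Number of generators = 2g = 2*15 = 30

30


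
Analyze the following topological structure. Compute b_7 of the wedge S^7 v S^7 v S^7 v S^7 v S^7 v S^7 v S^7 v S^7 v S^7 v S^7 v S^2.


For a wedge of spheres, H_k (k>0) is free on one generator per sphere of dimension k.
Spheres of dimension 7: count = 10.
b_7 = 10

10


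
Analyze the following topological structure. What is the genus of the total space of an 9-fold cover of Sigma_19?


For an n-sheeted cover: chi(E) = n * chi(B).
chi(Sigma_19) = 2 - 2*19 = -36.
chi(E) = 9 * (-36) = -324.
genus(E) = (2 - chi(E))/2 = (2 - (-324))/2 = 326/2 = 163

163


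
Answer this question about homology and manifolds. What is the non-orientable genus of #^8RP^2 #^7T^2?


Since a >= 1, the sum is non-orientable; each T^2 can be replaced by RP^2 # RP^2 (since T^2#RP^2 = 3RP^2).
Total crosscaps k = 8 + 2*7 = 22.
Check via chi: chi = 8*1 + 7*0 - (8+7-1)*2 = -20 = 2 - k = -20. Consistent.

22


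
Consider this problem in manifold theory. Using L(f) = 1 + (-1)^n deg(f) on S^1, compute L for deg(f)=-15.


On S^1: L(f) = tr(f_0*) + (-1)^1 tr(f_1*) = 1 + (-1)^1 * deg(f).
L(f) = 1 + (-1)^1 * -15 = 1 + 15 = 16

16


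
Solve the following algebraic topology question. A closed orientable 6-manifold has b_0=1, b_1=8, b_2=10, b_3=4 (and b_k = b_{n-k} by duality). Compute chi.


By Poincare duality b_k = b_{6-k}, so full Betti numbers: b_0=1, b_1=8, b_2=10, b_3=4, b_4=10, b_5=8, b_6=1.
chi = sum (-1)^k b_k = 2

2


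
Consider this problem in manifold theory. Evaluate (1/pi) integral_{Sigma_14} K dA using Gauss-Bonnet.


Gauss-Bonnet: integral K dA = 2*pi*chi(M).
chi(Sigma_14) = 2 - 2*14 = -26.
(integral K dA)/pi = 2*chi = 2*(-26) = -52

-52


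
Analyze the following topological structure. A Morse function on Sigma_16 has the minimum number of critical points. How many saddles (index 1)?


A perfect Morse function has m_k = b_k.
For Sigma_16: b_0=1, b_1=2g=32, b_2=1.
Saddles m_1 = 2g = 32

32


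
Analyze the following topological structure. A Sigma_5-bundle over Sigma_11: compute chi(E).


For a fiber bundle F -> E -> B (with CW structure): chi(E) = chi(B) * chi(F).
chi(Sigma_11) = -20, chi(Sigma_5) = -8.
chi(E) = (-20) * (-8) = 160

160


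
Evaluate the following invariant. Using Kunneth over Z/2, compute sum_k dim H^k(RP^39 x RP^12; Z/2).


dim H^*(RP^n; Z/2) = n+1 (one Z/2 in each degree 0..n).
Total Betti number is multiplicative.
Total = (39+1) * (12+1) = 40 * 13 = 520

520


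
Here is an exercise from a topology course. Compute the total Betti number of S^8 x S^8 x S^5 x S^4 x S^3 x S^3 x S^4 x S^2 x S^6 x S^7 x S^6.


Total Betti number is multiplicative under products.
Each S^d (d>=1) has total Betti number 2.
There are 11 sphere factors.
Total = 2^11 = 2048

2048


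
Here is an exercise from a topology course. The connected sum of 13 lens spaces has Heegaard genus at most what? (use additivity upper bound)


Heegaard genus satisfies g(A#B) <= g(A) + g(B).
Each lens space has g = 1.
Upper bound: 13 * 1 = 13

13


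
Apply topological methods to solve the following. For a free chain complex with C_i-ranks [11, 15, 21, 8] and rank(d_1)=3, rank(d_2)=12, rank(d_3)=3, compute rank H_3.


rank H_k = rank(ker d_k) - rank(im d_{k+1}).
rank(ker d_3) = rank(C_3) - rank(d_3) = 8 - 3 = 5.
rank(im d_{3+1}) = 0.
rank H_3 = 5 - 0 = 5

5


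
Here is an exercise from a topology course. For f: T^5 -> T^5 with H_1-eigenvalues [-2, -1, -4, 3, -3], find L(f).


For a torus self-map: L(f) = det(I - A) where A acts on H_1.
L(f) = (1--2) * (1--1) * (1--4) * (1-3) * (1--3) = 3 * 2 * 5 * -2 * 4 = -240

-240


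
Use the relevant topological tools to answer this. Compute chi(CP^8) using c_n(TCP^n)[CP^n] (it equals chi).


For any closed oriented manifold, <e(TM),[M]> = chi(M).
chi(CP^8) = 8+1 = 9

9


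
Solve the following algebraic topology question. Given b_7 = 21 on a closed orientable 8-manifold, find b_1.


Poincare duality for closed orientable n-manifolds: b_k = b_{n-k}.
Here n = 8, so b_1 = b_7 = 21

21


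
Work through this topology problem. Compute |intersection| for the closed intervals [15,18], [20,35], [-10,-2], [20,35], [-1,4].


Intersection = [max(a_i), min(b_i)] = [20, -2].
Since 20 > -2, the intersection is empty.
Length = 0

0


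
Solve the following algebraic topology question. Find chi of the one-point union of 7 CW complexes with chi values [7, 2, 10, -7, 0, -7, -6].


chi(A v B) = chi(A) + chi(B) - 1 (one point identified).
For 7 spaces: chi = (sum chi_i) - (7 - 1).
sum = -1; chi = -1 - 6 = -7

-7


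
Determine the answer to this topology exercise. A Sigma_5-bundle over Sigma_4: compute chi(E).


For a fiber bundle F -> E -> B (with CW structure): chi(E) = chi(B) * chi(F).
chi(Sigma_4) = -6, chi(Sigma_5) = -8.
chi(E) = (-6) * (-8) = 48

48


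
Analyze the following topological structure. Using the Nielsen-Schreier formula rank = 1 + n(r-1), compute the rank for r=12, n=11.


Nielsen-Schreier: an index-n subgroup of F_r is free of rank 1 + n(r-1).
Equivalently: chi(cover) = n*chi(base); chi(vee_r S^1) = 1 - 12 = -11.
chi(E) = 11*(-11) = -121; rank = 1 - chi(E) = 1 - (-121) = 122.
rank = 1 + 11*(12-1) = 1 + 121 = 122

122


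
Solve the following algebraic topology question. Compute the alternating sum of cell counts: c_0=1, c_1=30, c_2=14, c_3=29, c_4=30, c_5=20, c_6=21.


chi = sum_k (-1)^k c_k.
= (-1)^0*1 + (-1)^1*30 + (-1)^2*14 + (-1)^3*29 + (-1)^4*30 + (-1)^5*20 + (-1)^6*21
= (1) + (-30) + (14) + (-29) + (30) + (-20) + (21)
= -13

-13


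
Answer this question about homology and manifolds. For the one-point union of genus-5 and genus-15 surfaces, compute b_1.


For a wedge: H_1(A v B) = H_1(A) + H_1(B).
b_1(Sigma_5) = 10, b_1(Sigma_15) = 30.
b_1 = 10 + 30 = 40

40


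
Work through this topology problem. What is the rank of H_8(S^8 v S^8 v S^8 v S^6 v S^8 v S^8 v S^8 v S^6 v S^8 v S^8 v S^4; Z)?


For a wedge of spheres, H_k (k>0) is free on one generator per sphere of dimension k.
Spheres of dimension 8: count = 8.
b_8 = 8

8


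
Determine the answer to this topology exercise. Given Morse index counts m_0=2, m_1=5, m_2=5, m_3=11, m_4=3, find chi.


Morse theory: chi(M) = sum_k (-1)^k m_k where m_k = #(index-k critical points).
= (2) + (-5) + (5) + (-11) + (3) = -6

-6


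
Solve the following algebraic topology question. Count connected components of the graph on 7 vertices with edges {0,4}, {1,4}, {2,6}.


Run DFS/union-find over 7 vertices.
V = 7, E = 3.
Number of components = 4

4


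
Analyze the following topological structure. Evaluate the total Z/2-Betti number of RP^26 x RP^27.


dim H^*(RP^n; Z/2) = n+1 (one Z/2 in each degree 0..n).
Total Betti number is multiplicative.
Total = (26+1) * (27+1) = 27 * 28 = 756

756


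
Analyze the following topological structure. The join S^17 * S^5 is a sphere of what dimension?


Join of spheres: S^m * S^n = S^{m+n+1}.
dim = 17 + 5 + 1 = 23

23


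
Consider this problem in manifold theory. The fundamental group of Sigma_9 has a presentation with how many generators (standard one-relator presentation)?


Standard presentation: pi_1(Sigma_g) = <a_1,b_1,...,a_g,b_g | [a_1,b_1]...[a_g,b_g] = 1>.
Number of generators = 2g = 2*9 = 18

18


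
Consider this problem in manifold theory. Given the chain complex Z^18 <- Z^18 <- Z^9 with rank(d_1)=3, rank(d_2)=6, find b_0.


rank H_k = rank(ker d_k) - rank(im d_{k+1}).
rank(ker d_0) = rank(C_0) - rank(d_0) = 18 - 0 = 18.
rank(im d_{0+1}) = 3.
rank H_0 = 18 - 3 = 15

15


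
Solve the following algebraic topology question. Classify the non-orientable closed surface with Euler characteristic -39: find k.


chi = 2 - k for closed non-orientable surfaces with k crosscaps.
-39 = 2 - k
k = 2 - (-39) = 41

41


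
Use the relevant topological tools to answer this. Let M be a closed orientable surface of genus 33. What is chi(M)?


For a closed orientable surface of genus g: chi = 2 - 2g.
Here g = 33.
chi = 2 - 2*33 = 2 - 66 = -64

-64


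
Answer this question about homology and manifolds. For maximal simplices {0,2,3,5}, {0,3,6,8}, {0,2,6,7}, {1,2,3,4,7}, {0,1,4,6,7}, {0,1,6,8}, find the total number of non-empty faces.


Each maximal simplex on m vertices has 2^m - 1 nonempty faces.
Take the union (dedupe shared faces).
Total distinct faces = 85

85
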